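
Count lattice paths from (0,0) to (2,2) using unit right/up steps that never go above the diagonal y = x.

Total monotonic paths to (2,2): C(4,2) = 6.
A path is bad iff it touches y = x + 1; reflecting its initial segment maps bad paths bijectively onto all paths to (1,3), of which there are C(4,3) = 4.
Valid Dyck paths: 6 - 4.
(Check: C(4,2) - C(4,3) = C(4,2)/3, the Catalan number C_{2}.)

Final answer: C_{2} = 2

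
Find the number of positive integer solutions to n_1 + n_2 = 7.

Substitute n'_i = n_i - 1 (so n'_i >= 0). Then sum n'_i = 7 - 2 = 5.
Stars and bars: C(5+2-1, 2-1) = C(6,1).

Final answer: C(6,1) = 6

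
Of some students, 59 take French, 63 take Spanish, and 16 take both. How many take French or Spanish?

|A union B| = |A| + |B| - |A intersect B| = 59 + 63 - 16.

Final answer: 106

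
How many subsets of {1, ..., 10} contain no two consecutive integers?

Condition on whether n belongs to the subset: if not, any valid subset of {1, ..., n-1} works (a(n-1)); if so, n-1 is excluded and the rest is a valid subset of {1, ..., n-2} (a(n-2)). Hence a(n) = a(n-1) + a(n-2), a(1)=2, a(2)=3.
Iterating the recurrence: a(1)=2, a(2)=3, a(3)=5, a(4)=8, a(5)=13, a(6)=21, a(7)=34, a(8)=55, a(9)=89, a(10)=144.

Final answer: 144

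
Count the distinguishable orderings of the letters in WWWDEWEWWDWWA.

Letters (A:1, D:2, E:2, W:8). Total letters: 13.
Permutations = 13!/(8! x 2! x 2!).

Final answer: 38610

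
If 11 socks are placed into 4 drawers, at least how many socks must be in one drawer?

By the pigeonhole principle: ceiling(11/4).

Final answer: 3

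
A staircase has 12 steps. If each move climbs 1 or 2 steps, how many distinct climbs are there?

Let f(n) be the number of climbs. Removing the last move (1 or 2 steps) gives f(n) = f(n-1) + f(n-2); base cases f(1)=1, f(2)=2.
Computing successive values: f(1)=1, f(2)=2, f(3)=3, f(4)=5, f(5)=8, f(6)=13, f(7)=21, f(8)=34, f(9)=55, f(10)=89, f(11)=144, f(12)=233.

Final answer: 233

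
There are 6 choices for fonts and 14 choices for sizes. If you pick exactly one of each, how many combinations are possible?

By the multiplication principle: 6 x 14.

Final answer: 84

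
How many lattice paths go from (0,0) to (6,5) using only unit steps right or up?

Each path has 6 right steps and 5 up steps in some order (11 steps total).
Choose which 5 of the 11 steps are up: C(11,5).

Final answer: C(11,5) = 462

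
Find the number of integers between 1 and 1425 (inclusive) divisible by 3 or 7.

Multiples of 3: 475. Multiples of 7: 203. Of both (lcm=21): 67.
By inclusion-exclusion: 475 + 203 - 67.

Final answer: 611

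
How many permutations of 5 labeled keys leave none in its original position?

D(n) = (n-1)(D(n-1) + D(n-2)), D(0)=1, D(1)=0.
D(2) = 1 x (0 + 1) = 1
D(3) = 2 x (1 + 0) = 2
D(4) = 3 x (2 + 1) = 9
D(5) = 4 x (D(4) + D(3)) = 4 x (9 + 2)

Final answer: D(5) = 44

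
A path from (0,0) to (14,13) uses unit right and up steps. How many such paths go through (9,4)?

Paths (0,0)->(9,4): C(13,4) = 715.
Paths (9,4)->(14,13): C(14,9) = 2002.
By multiplication principle: 715 x 2002.

Final answer: 1431430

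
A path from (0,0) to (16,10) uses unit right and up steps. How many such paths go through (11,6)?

Paths (0,0)->(11,6): C(17,6) = 12376.
Paths (11,6)->(16,10): C(9,4) = 126.
By multiplication principle: 12376 x 126.

Final answer: 1559376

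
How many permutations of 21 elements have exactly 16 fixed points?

Choose which 16 elements are fixed: C(21,16) = 20349.
Derange the remaining 5 using D(j) = (j-1)(D(j-1) + D(j-2)), D(0)=1, D(1)=0: D(2)=1, D(3)=2, D(4)=9, D(5)=44.
Total: 20349 x 44.

Final answer: C(21,16) D(5) = 895356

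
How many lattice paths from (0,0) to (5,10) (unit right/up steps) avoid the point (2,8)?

Total paths to (5,10): C(15,10) = 3003.
Paths through (2,8): C(10,8) x C(5,2) = 450.
Avoiding (2,8): 3003 - 450.

Final answer: 2553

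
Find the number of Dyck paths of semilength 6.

Total monotonic paths to (6,6): C(12,6) = 924.
By the reflection principle, paths that go above the diagonal number C(12,7) = 792.
Valid Dyck paths: 924 - 792.
(Equivalently, C_{6} = C(12,6)/7 = 924/7.)

Final answer: C_{6} = 132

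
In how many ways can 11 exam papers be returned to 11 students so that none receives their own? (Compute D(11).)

Use the recurrence D(n) = (n-1)(D(n-1) + D(n-2)) with D(0)=1, D(1)=0.
D(2) = 1 x (0 + 1) = 1
D(3) = 2 x (1 + 0) = 2
D(4) = 3 x (2 + 1) = 9
D(5) = 4 x (9 + 2) = 44
D(6) = 5 x (44 + 9) = 265
D(7) = 6 x (265 + 44) = 1854
D(8) = 7 x (1854 + 265) = 14833
D(9) = 8 x (14833 + 1854) = 133496
D(10) = 9 x (133496 + 14833) = 1334961
D(11) = 10 x (D(10) + D(9)) = 10 x (1334961 + 133496)

Final answer: D(11) = 14684570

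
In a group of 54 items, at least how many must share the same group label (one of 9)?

There are 9 possible values for group label (one of 9). With 54 items and 9 categories, by pigeonhole: ceiling(54/9).

Final answer: 6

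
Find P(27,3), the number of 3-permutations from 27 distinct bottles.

P(27,3) = 27!/(27-3)! = 27!/24!.

Final answer: P(27,3) = 17550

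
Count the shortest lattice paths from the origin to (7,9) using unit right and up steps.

Each path has 7 right steps and 9 up steps in some order (16 steps total).
Choose which 9 of the 16 steps are up: C(16,9).

Final answer: C(16,9) = 11440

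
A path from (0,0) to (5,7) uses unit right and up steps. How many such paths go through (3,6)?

Paths (0,0)->(3,6): C(9,6) = 84.
Paths (3,6)->(5,7): C(3,1) = 3.
By multiplication principle: 84 x 3.

Final answer: 252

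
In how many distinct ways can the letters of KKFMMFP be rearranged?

Letters (F:2, K:2, M:2, P:1). Total letters: 7.
Permutations = 7!/(2! x 2! x 2!).

Final answer: 630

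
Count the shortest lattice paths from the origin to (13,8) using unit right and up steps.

Each path has 13 right steps and 8 up steps in some order (21 steps total).
Choose which 8 of the 21 steps are up: C(21,8).

Final answer: C(21,8) = 203490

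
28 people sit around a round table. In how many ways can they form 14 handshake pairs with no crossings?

The structures are counted by the Catalan number C_n. Here n = 28/2 = 14.
C_n = (2n)!/(n!(n+1)!), so C_{14} = 28!/(14! x 15!) = C(28,14)/15 = 40116600/15.

Final answer: C_{14} = 2674440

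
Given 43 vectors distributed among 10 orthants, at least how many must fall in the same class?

By pigeonhole with 43 objects and 10 categories: ceiling(43/10).

Final answer: 5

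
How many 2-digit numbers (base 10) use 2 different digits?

First digit: 9 (not 0). Second: 9 (not first). Third: 8, etc.
Total: 9 x 9.

Final answer: 81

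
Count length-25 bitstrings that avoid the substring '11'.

A valid string ends in 0 (append to any length-(n-1) valid string) or in 01 (append to any length-(n-2) valid string), so a(n) = a(n-1) + a(n-2) with a(1)=2, a(2)=3.
Iterating the recurrence: a(1)=2, a(2)=3, a(3)=5, a(4)=8, a(5)=13, a(6)=21, a(7)=34, a(8)=55, a(9)=89, a(10)=144, a(11)=233, a(12)=377, a(13)=610, a(14)=987, a(15)=1597, a(16)=2584, a(17)=4181, a(18)=6765, a(19)=10946, a(20)=17711, a(21)=28657, a(22)=46368, a(23)=75025, a(24)=121393, a(25)=196418.

Final answer: 196418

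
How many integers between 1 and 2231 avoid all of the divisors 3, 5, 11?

|div by 3|=743, |div by 5|=446, |div by 11|=202.
|div by 3&5|=148, |div by 3&11|=67, |div by 5&11|=40, |div by all|=13.
By inclusion-exclusion, divisible by at least one: 743+446+202-148-67-40+13 = 1149.
Not divisible by any: 2231 - 1149.

Final answer: 1082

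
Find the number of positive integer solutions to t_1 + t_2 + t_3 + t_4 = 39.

Substitute t'_i = t_i - 1 (so t'_i >= 0). Then sum t'_i = 39 - 4 = 35.
Stars and bars: C(35+4-1, 4-1) = C(38,3).

Final answer: C(38,3) = 8436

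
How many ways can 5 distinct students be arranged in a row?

The number of ways to arrange 5 distinct objects is 5!.

Final answer: 5! = 120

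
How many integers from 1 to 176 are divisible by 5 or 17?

Multiples of 5: 35. Multiples of 17: 10. Of both (lcm=85): 2.
By inclusion-exclusion: 35 + 10 - 2.

Final answer: 43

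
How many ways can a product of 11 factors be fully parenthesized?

The structures are counted by the Catalan number C_n. Here n = 11 - 1 = 10.
Using C_0 = 1 and C_(k+1) = C_k x 2(2k+1)/(k+2), build up term by term: C_1=1, C_2=2, C_3=5, C_4=14, C_5=42, C_6=132, C_7=429, C_8=1430, C_9=4862, C_10=16796.

Final answer: C_{10} = 16796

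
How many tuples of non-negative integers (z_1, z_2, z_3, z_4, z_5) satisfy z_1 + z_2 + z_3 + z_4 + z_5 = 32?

Stars and bars with 32 stars and 4 bars:
C(32+5-1, 5-1) = C(36,4).

Final answer: C(36,4) = 58905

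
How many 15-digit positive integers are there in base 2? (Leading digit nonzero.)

These are the integers in [2^14, 2^15), so the count is 2^15 - 2^14 = 1 x 2^14.

Final answer: 16384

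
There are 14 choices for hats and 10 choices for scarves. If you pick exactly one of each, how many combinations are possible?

By the multiplication principle: 14 x 10.

Final answer: 140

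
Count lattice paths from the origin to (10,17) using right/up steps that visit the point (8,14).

Paths (0,0)->(8,14): C(22,14) = 319770.
Paths (8,14)->(10,17): C(5,3) = 10.
By multiplication principle: 319770 x 10.

Final answer: 3197700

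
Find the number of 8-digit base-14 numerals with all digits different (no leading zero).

The leading digit has 13 choices (anything but zero); the next has 13 (anything but the first), then 12, and so on, one fewer each time.
Total: 13 x 13 x 12 x 11 x 10 x 9 x 8 x 7.

Final answer: 112432320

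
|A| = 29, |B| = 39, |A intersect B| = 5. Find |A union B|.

|A union B| = |A| + |B| - |A intersect B| = 29 + 39 - 5.

Final answer: 63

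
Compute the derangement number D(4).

Derangements satisfy D(n) = (n-1)(D(n-1) + D(n-2)), starting from D(0)=1, D(1)=0.
D(2) = 1 x (0 + 1) = 1
D(3) = 2 x (1 + 0) = 2
D(4) = 3 x (D(3) + D(2)) = 3 x (2 + 1)

Final answer: D(4) = 9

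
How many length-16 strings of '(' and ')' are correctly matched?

This is a standard Catalan-number count: the answer is C_n. Here n = 8 (pairs).
C_n = C(2n,n)/(n+1), so C_{8} = C(16,8)/9 = 12870/9.

Final answer: C_{8} = 1430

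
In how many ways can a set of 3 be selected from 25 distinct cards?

C(25,3) = 25!/(3! x (25-3)!).

Final answer: C(25,3) = 2300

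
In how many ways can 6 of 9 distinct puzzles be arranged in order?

P(9,6) = 9!/(9-6)! = 9!/3!.

Final answer: P(9,6) = 60480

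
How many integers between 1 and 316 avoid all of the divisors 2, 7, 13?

|div by 2|=158, |div by 7|=45, |div by 13|=24.
|div by 2&7|=22, |div by 2&13|=12, |div by 7&13|=3, |div by all|=1.
By inclusion-exclusion, divisible by at least one: 158+45+24-22-12-3+1 = 191.
Not divisible by any: 316 - 191.

Final answer: 125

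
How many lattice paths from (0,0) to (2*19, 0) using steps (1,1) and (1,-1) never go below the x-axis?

Total monotonic paths to (19,19): C(38,19) = 35345263800.
Paths that cross above y=x (reflection bijection): C(38,20) = 33578000610.
Valid Dyck paths: 35345263800 - 33578000610.
(These counts are the Catalan numbers.)

Final answer: C_{19} = 1767263190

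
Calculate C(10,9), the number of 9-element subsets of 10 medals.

C(10,9) = 10!/(9! x 1!).

Final answer: \binom{10}{9} = 10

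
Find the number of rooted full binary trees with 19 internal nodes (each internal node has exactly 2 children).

This is counted by the nth Catalan number C_n. Here n = 19.
C_n = C(2n,n)/(n+1), so C_{19} = C(38,19)/20 = 35345263800/20.

Final answer: C_{19} = 1767263190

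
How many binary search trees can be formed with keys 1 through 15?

This is a standard Catalan-number count: the answer is C_n. Here n = 15.
C_n = C(2n,n)/(n+1), so C_{15} = C(30,15)/16 = 155117520/16.

Final answer: C_{15} = 9694845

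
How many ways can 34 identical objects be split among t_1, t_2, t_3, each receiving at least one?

Substitute t'_i = t_i - 1 (so t'_i >= 0). Then sum t'_i = 34 - 3 = 31.
Stars and bars: C(31+3-1, 3-1) = C(33,2).

Final answer: C(33,2) = 528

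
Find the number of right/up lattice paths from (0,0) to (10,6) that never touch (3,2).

Total paths to (10,6): C(16,6) = 8008.
Paths through (3,2): C(5,2) x C(11,4) = 3300.
Avoiding (3,2): 8008 - 3300.

Final answer: 4708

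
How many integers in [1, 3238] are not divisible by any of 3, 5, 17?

|div by 3|=1079, |div by 5|=647, |div by 17|=190.
|div by 3&5|=215, |div by 3&17|=63, |div by 5&17|=38, |div by all|=12.
By inclusion-exclusion, divisible by at least one: 1079+647+190-215-63-38+12 = 1612.
Not divisible by any: 3238 - 1612.

Final answer: 1626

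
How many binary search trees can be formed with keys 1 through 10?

This is counted by the nth Catalan number C_n. Here n = 10.
C_n = C(2n,n) - C(2n,n+1), so C_{10} = C(20,10) - C(20,11) = 184756 - 167960.

Final answer: C_{10} = 16796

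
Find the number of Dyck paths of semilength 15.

Total monotonic paths to (15,15): C(30,15) = 155117520.
By the reflection principle, paths that go above the diagonal number C(30,16) = 145422675.
Valid Dyck paths: 155117520 - 145422675.
(This is the Catalan number C_{15}.)

Final answer: C_{15} = 9694845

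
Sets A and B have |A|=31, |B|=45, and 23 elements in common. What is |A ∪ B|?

|A union B| = |A| + |B| - |A intersect B| = 31 + 45 - 23.

Final answer: 53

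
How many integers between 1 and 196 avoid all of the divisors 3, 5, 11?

|div by 3|=65, |div by 5|=39, |div by 11|=17.
|div by 3&5|=13, |div by 3&11|=5, |div by 5&11|=3, |div by all|=1.
By inclusion-exclusion, divisible by at least one: 65+39+17-13-5-3+1 = 101.
Not divisible by any: 196 - 101.

Final answer: 95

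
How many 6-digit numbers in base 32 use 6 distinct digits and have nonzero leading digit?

The leading digit has 31 choices (anything but zero); the next has 31 (anything but the first), then 30, and so on, one fewer each time.
Total: 31 x 31 x 30 x 29 x 28 x 27.

Final answer: 632068920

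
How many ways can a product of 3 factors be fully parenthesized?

The structures are counted by the Catalan number C_n. Here n = 3 - 1 = 2.
C_n = (2n)!/(n!(n+1)!), so C_{2} = 4!/(2! x 3!) = C(4,2)/3 = 6/3.

Final answer: C_{2} = 2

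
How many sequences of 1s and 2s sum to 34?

Let f(n) count the ways. The last step is size 1 or 2, so f(n) = f(n-1) + f(n-2) with f(1)=1, f(2)=2.
Iterating the recurrence: f(1)=1, f(2)=2, f(3)=3, f(4)=5, f(5)=8, f(6)=13, f(7)=21, f(8)=34, f(9)=55, f(10)=89, f(11)=144, f(12)=233, f(13)=377, f(14)=610, f(15)=987, f(16)=1597, f(17)=2584, f(18)=4181, f(19)=6765, f(20)=10946, f(21)=17711, f(22)=28657, f(23)=46368, f(24)=75025, f(25)=121393, f(26)=196418, f(27)=317811, f(28)=514229, f(29)=832040, f(30)=1346269, f(31)=2178309, f(32)=3524578, f(33)=5702887, f(34)=9227465.

Final answer: 9227465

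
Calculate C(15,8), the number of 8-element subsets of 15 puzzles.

C(15,8) = 15!/(8! x (15-8)!).

Final answer: C(15,8) = 6435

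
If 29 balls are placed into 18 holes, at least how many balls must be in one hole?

By the pigeonhole principle: ceiling(29/18).

Final answer: 2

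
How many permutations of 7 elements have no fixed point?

Derangements satisfy D(n) = (n-1)(D(n-1) + D(n-2)), starting from D(0)=1, D(1)=0.
D(2) = 1 x (0 + 1) = 1
D(3) = 2 x (1 + 0) = 2
D(4) = 3 x (2 + 1) = 9
D(5) = 4 x (9 + 2) = 44
D(6) = 5 x (44 + 9) = 265
D(7) = 6 x (D(6) + D(5)) = 6 x (265 + 44)

Final answer: D(7) = 1854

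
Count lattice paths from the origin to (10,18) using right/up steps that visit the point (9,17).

Paths (0,0)->(9,17): C(26,17) = 3124550.
Paths (9,17)->(10,18): C(2,1) = 2.
By multiplication principle: 3124550 x 2.

Final answer: 6249100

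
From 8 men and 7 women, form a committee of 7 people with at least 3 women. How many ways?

Sum over valid woman counts:
C(7,3)C(8,4) = 2450
C(7,4)C(8,3) = 1960
C(7,5)C(8,2) = 588
C(7,6)C(8,1) = 56
C(7,7)C(8,0) = 1
Total: 2450 + 1960 + 588 + 56 + 1.

Final answer: 5055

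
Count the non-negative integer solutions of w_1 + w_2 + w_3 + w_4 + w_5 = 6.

Stars and bars with 6 stars and 4 bars:
C(6+5-1, 5-1) = C(10,4).

Final answer: C(10,4) = 210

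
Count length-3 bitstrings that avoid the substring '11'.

A valid string ends in 0 (append to any length-(n-1) valid string) or in 01 (append to any length-(n-2) valid string), so a(n) = a(n-1) + a(n-2) with a(1)=2, a(2)=3.
Iterating the recurrence: a(1)=2, a(2)=3, a(3)=5.

Final answer: 5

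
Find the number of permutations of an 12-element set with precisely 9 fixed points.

Choose which 9 elements are fixed: C(12,9) = 220.
Derange the remaining 3 using D(j) = (j-1)(D(j-1) + D(j-2)), D(0)=1, D(1)=0: D(2)=1, D(3)=2.
Total: 220 x 2.

Final answer: C(12,9) D(3) = 440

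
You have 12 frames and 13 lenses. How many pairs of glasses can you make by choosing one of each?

By the multiplication principle: 12 x 13.

Final answer: 156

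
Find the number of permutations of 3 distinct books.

The number of ways to arrange 3 distinct objects is 3!.

Final answer: 3! = 6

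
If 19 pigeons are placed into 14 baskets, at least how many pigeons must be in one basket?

By the pigeonhole principle: ceiling(19/14).

Final answer: 2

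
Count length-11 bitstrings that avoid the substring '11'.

Classify by the final bit: ...0 gives a(n-1) strings, ...01 gives a(n-2) strings. Thus a(n) = a(n-1) + a(n-2) with a(1)=2, a(2)=3.
Computing successive values: a(1)=2, a(2)=3, a(3)=5, a(4)=8, a(5)=13, a(6)=21, a(7)=34, a(8)=55, a(9)=89, a(10)=144, a(11)=233.

Final answer: 233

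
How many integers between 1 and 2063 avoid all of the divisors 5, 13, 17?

|div by 5|=412, |div by 13|=158, |div by 17|=121.
|div by 5&13|=31, |div by 5&17|=24, |div by 13&17|=9, |div by all|=1.
By inclusion-exclusion, divisible by at least one: 412+158+121-31-24-9+1 = 628.
Not divisible by any: 2063 - 628.

Final answer: 1435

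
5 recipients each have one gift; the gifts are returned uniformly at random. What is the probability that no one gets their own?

Derangements satisfy D(n) = (n-1)(D(n-1) + D(n-2)), starting from D(0)=1, D(1)=0.
Building up: D(2)=1, D(3)=2, D(4)=9, D(5)=44.
Total arrangements: 5! = 120.
Probability = D(5)/5! = 11/30.

Final answer: D(5)/5! = 44/120 = 0.366667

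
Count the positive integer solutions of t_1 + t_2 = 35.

Substitute t'_i = t_i - 1 (so t'_i >= 0). Then sum t'_i = 35 - 2 = 33.
Stars and bars: C(33+2-1, 2-1) = C(34,1).

Final answer: C(34,1) = 34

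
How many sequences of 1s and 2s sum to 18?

Let f(n) be the number of climbs. Removing the last move (1 or 2 steps) gives f(n) = f(n-1) + f(n-2); base cases f(1)=1, f(2)=2.
Building up term by term: f(1)=1, f(2)=2, f(3)=3, f(4)=5, f(5)=8, f(6)=13, f(7)=21, f(8)=34, f(9)=55, f(10)=89, f(11)=144, f(12)=233, f(13)=377, f(14)=610, f(15)=987, f(16)=1597, f(17)=2584, f(18)=4181.

Final answer: 4181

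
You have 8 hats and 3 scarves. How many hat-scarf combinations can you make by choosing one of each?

By the multiplication principle: 8 x 3.

Final answer: 24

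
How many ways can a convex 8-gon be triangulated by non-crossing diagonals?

This is a standard Catalan-number count: the answer is C_n. Here n = 8 - 2 = 6.
Using C_0 = 1 and C_(k+1) = C_k x 2(2k+1)/(k+2), build up term by term: C_1=1, C_2=2, C_3=5, C_4=14, C_5=42, C_6=132.

Final answer: C_{6} = 132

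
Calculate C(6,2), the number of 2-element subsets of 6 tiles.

C(6,2) = 6!/(2! x (6-2)!).

Final answer: C(6,2) = 15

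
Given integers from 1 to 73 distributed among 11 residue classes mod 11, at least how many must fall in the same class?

By pigeonhole with 73 objects and 11 categories: ceiling(73/11).

Final answer: 7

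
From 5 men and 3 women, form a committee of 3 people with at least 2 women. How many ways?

Sum over valid woman counts:
C(3,2)C(5,1) = 15
C(3,3)C(5,0) = 1
Total: 15 + 1.

Final answer: 16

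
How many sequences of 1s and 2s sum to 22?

Let f(n) count the ways. The last step is size 1 or 2, so f(n) = f(n-1) + f(n-2) with f(1)=1, f(2)=2.
Iterating the recurrence: f(1)=1, f(2)=2, f(3)=3, f(4)=5, f(5)=8, f(6)=13, f(7)=21, f(8)=34, f(9)=55, f(10)=89, f(11)=144, f(12)=233, f(13)=377, f(14)=610, f(15)=987, f(16)=1597, f(17)=2584, f(18)=4181, f(19)=6765, f(20)=10946, f(21)=17711, f(22)=28657.

Final answer: 28657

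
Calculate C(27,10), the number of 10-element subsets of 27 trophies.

C(27,10) = 27!/(10! x 17!).

Final answer: \binom{27}{10} = 8436285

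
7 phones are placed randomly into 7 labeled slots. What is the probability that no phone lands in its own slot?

Derangements satisfy D(n) = (n-1)(D(n-1) + D(n-2)), starting from D(0)=1, D(1)=0.
Building up: D(2)=1, D(3)=2, D(4)=9, D(5)=44, D(6)=265, D(7)=1854.
Total arrangements: 7! = 5040.
Probability = D(7)/7! = 103/280.

Final answer: D(7)/7! = 1854/5040 = 0.367857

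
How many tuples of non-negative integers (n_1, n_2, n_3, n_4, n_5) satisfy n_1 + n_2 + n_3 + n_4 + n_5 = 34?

Stars and bars with 34 stars and 4 bars:
C(34+5-1, 5-1) = C(38,4).

Final answer: C(38,4) = 73815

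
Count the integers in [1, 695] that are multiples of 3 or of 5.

Multiples of 3: 231. Multiples of 5: 139. Of both (lcm=15): 46.
By inclusion-exclusion: 231 + 139 - 46.

Final answer: 324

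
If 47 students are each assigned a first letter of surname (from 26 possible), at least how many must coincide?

There are 26 possible values for first letter of surname. With 47 students and 26 categories, by pigeonhole: ceiling(47/26).

Final answer: 2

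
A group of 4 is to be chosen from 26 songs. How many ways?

C(26,4) = 26!/(4! x 22!).

Final answer: \binom{26}{4} = 14950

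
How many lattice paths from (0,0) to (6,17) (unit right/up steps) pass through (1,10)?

Paths (0,0)->(1,10): C(11,10) = 11.
Paths (1,10)->(6,17): C(12,7) = 792.
By multiplication principle: 11 x 792.

Final answer: 8712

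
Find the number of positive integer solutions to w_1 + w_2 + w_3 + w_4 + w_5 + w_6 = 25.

Substitute w'_i = w_i - 1 (so w'_i >= 0). Then sum w'_i = 25 - 6 = 19.
Stars and bars: C(19+6-1, 6-1) = C(24,5).

Final answer: C(24,5) = 42504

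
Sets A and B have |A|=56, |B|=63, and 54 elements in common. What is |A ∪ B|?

|A union B| = |A| + |B| - |A intersect B| = 56 + 63 - 54.

Final answer: 65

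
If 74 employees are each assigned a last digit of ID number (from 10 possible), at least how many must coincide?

There are 10 possible values for last digit of ID number. With 74 employees and 10 categories, by pigeonhole: ceiling(74/10).

Final answer: 8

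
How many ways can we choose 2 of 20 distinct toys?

C(20,2) = 20!/(2! x (20-2)!).

Final answer: C(20,2) = 190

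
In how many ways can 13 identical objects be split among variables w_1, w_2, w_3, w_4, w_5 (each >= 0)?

Stars and bars with 13 stars and 4 bars:
C(13+5-1, 5-1) = C(17,4).

Final answer: C(17,4) = 2380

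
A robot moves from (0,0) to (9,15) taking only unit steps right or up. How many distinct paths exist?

Each path has 9 right steps and 15 up steps in some order (24 steps total).
Choose which 15 of the 24 steps are up: C(24,15).

Final answer: C(24,15) = 1307504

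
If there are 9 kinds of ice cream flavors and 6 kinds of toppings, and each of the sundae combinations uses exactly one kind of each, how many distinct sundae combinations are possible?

By the multiplication principle: 9 x 6.

Final answer: 54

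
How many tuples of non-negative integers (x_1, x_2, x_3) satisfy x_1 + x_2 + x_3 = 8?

Stars and bars with 8 stars and 2 bars:
C(8+3-1, 3-1) = C(10,2).

Final answer: C(10,2) = 45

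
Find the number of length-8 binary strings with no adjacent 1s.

Let a(n) count valid strings. If the last bit is 0 the prefix is any valid string of length n-1; if it is 1 the string must end in 01 with a valid prefix of length n-2. So a(n) = a(n-1) + a(n-2), a(1)=2, a(2)=3.
Iterating the recurrence: a(1)=2, a(2)=3, a(3)=5, a(4)=8, a(5)=13, a(6)=21, a(7)=34, a(8)=55.

Final answer: 55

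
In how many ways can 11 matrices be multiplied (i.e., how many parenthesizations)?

The structures are counted by the Catalan number C_n. Here n = 11 - 1 = 10.
Using C_0 = 1 and C_(k+1) = C_k x 2(2k+1)/(k+2), build up term by term: C_1=1, C_2=2, C_3=5, C_4=14, C_5=42, C_6=132, C_7=429, C_8=1430, C_9=4862, C_10=16796.

Final answer: C_{10} = 16796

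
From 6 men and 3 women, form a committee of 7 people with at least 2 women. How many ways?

Sum over valid woman counts:
C(3,2)C(6,5) = 18
C(3,3)C(6,4) = 15
Total: 18 + 15.

Final answer: 33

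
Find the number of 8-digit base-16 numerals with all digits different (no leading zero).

First digit: 15 (nonzero). Second: 15 (not first). Third: 14, etc.
Total: 15 x 15 x 14 x 13 x 12 x 11 x 10 x 9.

Final answer: 486486000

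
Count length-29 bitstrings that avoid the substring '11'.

Let a(n) count valid strings. If the last bit is 0 the prefix is any valid string of length n-1; if it is 1 the string must end in 01 with a valid prefix of length n-2. So a(n) = a(n-1) + a(n-2), a(1)=2, a(2)=3.
Iterating the recurrence: a(1)=2, a(2)=3, a(3)=5, a(4)=8, a(5)=13, a(6)=21, a(7)=34, a(8)=55, a(9)=89, a(10)=144, a(11)=233, a(12)=377, a(13)=610, a(14)=987, a(15)=1597, a(16)=2584, a(17)=4181, a(18)=6765, a(19)=10946, a(20)=17711, a(21)=28657, a(22)=46368, a(23)=75025, a(24)=121393, a(25)=196418, a(26)=317811, a(27)=514229, a(28)=832040, a(29)=1346269.

Final answer: 1346269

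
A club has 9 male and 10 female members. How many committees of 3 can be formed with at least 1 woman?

Sum over valid woman counts:
C(10,1)C(9,2) = 360
C(10,2)C(9,1) = 405
C(10,3)C(9,0) = 120
Total: 360 + 405 + 120.

Final answer: 885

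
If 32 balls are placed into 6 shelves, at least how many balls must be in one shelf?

By the pigeonhole principle: ceiling(32/6).

Final answer: 6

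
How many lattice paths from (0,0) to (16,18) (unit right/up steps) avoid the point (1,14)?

Total paths to (16,18): C(34,18) = 2203961430.
Paths through (1,14): C(15,14) x C(19,4) = 58140.
Avoiding (1,14): 2203961430 - 58140.

Final answer: 2203903290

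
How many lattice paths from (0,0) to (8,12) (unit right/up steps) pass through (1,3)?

Paths (0,0)->(1,3): C(4,3) = 4.
Paths (1,3)->(8,12): C(16,9) = 11440.
By multiplication principle: 4 x 11440.

Final answer: 45760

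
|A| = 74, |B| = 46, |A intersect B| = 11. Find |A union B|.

|A union B| = |A| + |B| - |A intersect B| = 74 + 46 - 11.

Final answer: 109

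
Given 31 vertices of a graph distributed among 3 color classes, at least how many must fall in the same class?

By pigeonhole with 31 objects and 3 categories: ceiling(31/3).

Final answer: 11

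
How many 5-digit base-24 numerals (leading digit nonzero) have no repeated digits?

First digit: 23 (nonzero). Second: 23 (not first). Third: 22, etc.
Total: 23 x 23 x 22 x 21 x 20.

Final answer: 4887960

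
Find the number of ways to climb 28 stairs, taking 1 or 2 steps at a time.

Let f(n) be the number of climbs. Removing the last move (1 or 2 steps) gives f(n) = f(n-1) + f(n-2); base cases f(1)=1, f(2)=2.
Building up term by term: f(1)=1, f(2)=2, f(3)=3, f(4)=5, f(5)=8, f(6)=13, f(7)=21, f(8)=34, f(9)=55, f(10)=89, f(11)=144, f(12)=233, f(13)=377, f(14)=610, f(15)=987, f(16)=1597, f(17)=2584, f(18)=4181, f(19)=6765, f(20)=10946, f(21)=17711, f(22)=28657, f(23)=46368, f(24)=75025, f(25)=121393, f(26)=196418, f(27)=317811, f(28)=514229.

Final answer: 514229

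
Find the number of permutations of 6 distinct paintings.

The number of ways to arrange 6 distinct objects is 6!.

Final answer: 6! = 720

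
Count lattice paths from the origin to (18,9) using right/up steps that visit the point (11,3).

Paths (0,0)->(11,3): C(14,3) = 364.
Paths (11,3)->(18,9): C(13,6) = 1716.
By multiplication principle: 364 x 1716.

Final answer: 624624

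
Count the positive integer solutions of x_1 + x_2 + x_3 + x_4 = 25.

Substitute x'_i = x_i - 1 (so x'_i >= 0). Then sum x'_i = 25 - 4 = 21.
Stars and bars: C(21+4-1, 4-1) = C(24,3).

Final answer: C(24,3) = 2024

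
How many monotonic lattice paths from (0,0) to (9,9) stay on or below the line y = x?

Total monotonic paths to (9,9): C(18,9) = 48620.
By the reflection principle, paths that go above the diagonal number C(18,10) = 43758.
Valid Dyck paths: 48620 - 43758.
(These counts are the Catalan numbers.)

Final answer: C_{9} = 4862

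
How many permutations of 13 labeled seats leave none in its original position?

Use the recurrence D(n) = (n-1)(D(n-1) + D(n-2)) with D(0)=1, D(1)=0.
D(2) = 1 x (0 + 1) = 1
D(3) = 2 x (1 + 0) = 2
D(4) = 3 x (2 + 1) = 9
D(5) = 4 x (9 + 2) = 44
D(6) = 5 x (44 + 9) = 265
D(7) = 6 x (265 + 44) = 1854
D(8) = 7 x (1854 + 265) = 14833
D(9) = 8 x (14833 + 1854) = 133496
D(10) = 9 x (133496 + 14833) = 1334961
D(11) = 10 x (1334961 + 133496) = 14684570
D(12) = 11 x (14684570 + 1334961) = 176214841
D(13) = 12 x (D(12) + D(11)) = 12 x (176214841 + 14684570)

Final answer: D(13) = 2290792932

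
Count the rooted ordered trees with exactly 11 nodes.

The structures are counted by the Catalan number C_n. Here n = 11 - 1 = 10.
C_n = C(2n,n) - C(2n,n+1), so C_{10} = C(20,10) - C(20,11) = 184756 - 167960.

Final answer: C_{10} = 16796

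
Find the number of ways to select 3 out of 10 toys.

C(10,3) = 10!/(3! x 7!).

Final answer: \binom{10}{3} = 120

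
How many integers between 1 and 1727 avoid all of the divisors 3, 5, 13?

|div by 3|=575, |div by 5|=345, |div by 13|=132.
|div by 3&5|=115, |div by 3&13|=44, |div by 5&13|=26, |div by all|=8.
By inclusion-exclusion, divisible by at least one: 575+345+132-115-44-26+8 = 875.
Not divisible by any: 1727 - 875.

Final answer: 852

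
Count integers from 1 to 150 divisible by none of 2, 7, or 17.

|div by 2|=75, |div by 7|=21, |div by 17|=8.
|div by 2&7|=10, |div by 2&17|=4, |div by 7&17|=1, |div by all|=0.
By inclusion-exclusion, divisible by at least one: 75+21+8-10-4-1+0 = 89.
Not divisible by any: 150 - 89.

Final answer: 61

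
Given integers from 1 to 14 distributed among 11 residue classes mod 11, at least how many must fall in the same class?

By pigeonhole with 14 objects and 11 categories: ceiling(14/11).

Final answer: 2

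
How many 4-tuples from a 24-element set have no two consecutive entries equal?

First character: 24 choices. Each subsequent: 23 choices (must differ from the previous one).
Total: 24 x 23^3.

Final answer: 24 x 23^{3} = 292008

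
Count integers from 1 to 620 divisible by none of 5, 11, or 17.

|div by 5|=124, |div by 11|=56, |div by 17|=36.
|div by 5&11|=11, |div by 5&17|=7, |div by 11&17|=3, |div by all|=0.
By inclusion-exclusion, divisible by at least one: 124+56+36-11-7-3+0 = 195.
Not divisible by any: 620 - 195.

Final answer: 425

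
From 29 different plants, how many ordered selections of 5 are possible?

P(29,5) = 29!/(29-5)! = 29!/24!.

Final answer: P(29,5) = 14250600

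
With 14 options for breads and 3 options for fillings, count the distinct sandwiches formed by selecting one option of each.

By the multiplication principle: 14 x 3.

Final answer: 42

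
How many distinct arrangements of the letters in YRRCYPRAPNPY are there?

Letters (A:1, C:1, N:1, P:3, R:3, Y:3). Total letters: 12.
Permutations = 12!/(3! x 3! x 3!).

Final answer: 2217600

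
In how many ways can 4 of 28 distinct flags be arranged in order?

P(28,4) = 28!/(28-4)! = 28!/24!.

Final answer: P(28,4) = 491400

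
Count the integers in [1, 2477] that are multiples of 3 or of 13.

Multiples of 3: 825. Multiples of 13: 190. Of both (lcm=39): 63.
By inclusion-exclusion: 825 + 190 - 63.

Final answer: 952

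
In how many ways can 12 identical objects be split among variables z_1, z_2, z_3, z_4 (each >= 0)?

Stars and bars with 12 stars and 3 bars:
C(12+4-1, 4-1) = C(15,3).

Final answer: C(15,3) = 455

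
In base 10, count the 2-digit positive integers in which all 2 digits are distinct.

First digit: 9 (nonzero). Second: 9 (not first). Third: 8, etc.
Total: 9 x 9.

Final answer: 81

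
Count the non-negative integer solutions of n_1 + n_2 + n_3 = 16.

Stars and bars with 16 stars and 2 bars:
C(16+3-1, 3-1) = C(18,2).

Final answer: C(18,2) = 153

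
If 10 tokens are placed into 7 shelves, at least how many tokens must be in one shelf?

By the pigeonhole principle: ceiling(10/7).

Final answer: 2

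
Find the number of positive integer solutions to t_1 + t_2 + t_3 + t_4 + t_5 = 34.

Substitute t'_i = t_i - 1 (so t'_i >= 0). Then sum t'_i = 34 - 5 = 29.
Stars and bars: C(29+5-1, 5-1) = C(33,4).

Final answer: C(33,4) = 40920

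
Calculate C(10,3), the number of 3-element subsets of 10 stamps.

C(10,3) = 10!/(3! x 7!).

Final answer: \binom{10}{3} = 120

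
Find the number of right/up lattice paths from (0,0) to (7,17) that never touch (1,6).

Total paths to (7,17): C(24,17) = 346104.
Paths through (1,6): C(7,6) x C(17,11) = 86632.
Avoiding (1,6): 346104 - 86632.

Final answer: 259472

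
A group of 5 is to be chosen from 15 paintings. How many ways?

C(15,5) = 15!/(5! x (15-5)!).

Final answer: C(15,5) = 3003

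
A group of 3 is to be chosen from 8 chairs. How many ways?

C(8,3) = 8!/(3! x (8-3)!).

Final answer: C(8,3) = 56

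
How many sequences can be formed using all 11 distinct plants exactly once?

The number of ways to arrange 11 distinct objects is 11!.

Final answer: 11! = 39916800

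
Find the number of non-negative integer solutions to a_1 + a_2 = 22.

Stars and bars with 22 stars and 1 bars:
C(22+2-1, 2-1) = C(23,1).

Final answer: C(23,1) = 23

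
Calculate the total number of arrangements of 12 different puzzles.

The number of ways to arrange 12 distinct objects is 12!.

Final answer: 12! = 479001600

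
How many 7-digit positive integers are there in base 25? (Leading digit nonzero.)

In base 25, the leading digit has 24 choices (1..24); each of the remaining 6 digits has 25 choices.
Total: 24 x 25^6.

Final answer: 5859375000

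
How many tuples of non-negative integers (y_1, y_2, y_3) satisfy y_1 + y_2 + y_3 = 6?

Stars and bars with 6 stars and 2 bars:
C(6+3-1, 3-1) = C(8,2).

Final answer: C(8,2) = 28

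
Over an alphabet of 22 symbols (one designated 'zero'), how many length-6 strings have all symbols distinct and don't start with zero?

First digit: 21 (nonzero). Second: 21 (not first). Third: 20, etc.
Total: 21 x 21 x 20 x 19 x 18 x 17.

Final answer: 51279480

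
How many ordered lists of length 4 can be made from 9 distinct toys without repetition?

P(9,4) = 9!/(9-4)! = 9!/5!.

Final answer: P(9,4) = 3024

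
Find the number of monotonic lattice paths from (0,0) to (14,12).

Each path has 14 right steps and 12 up steps in some order (26 steps total).
Choose which 12 of the 26 steps are up: C(26,12).

Final answer: C(26,12) = 9657700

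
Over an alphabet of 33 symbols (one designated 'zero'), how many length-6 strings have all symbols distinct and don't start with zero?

First digit: 32 (nonzero). Second: 32 (not first). Third: 31, etc.
Total: 32 x 32 x 31 x 30 x 29 x 28.

Final answer: 773283840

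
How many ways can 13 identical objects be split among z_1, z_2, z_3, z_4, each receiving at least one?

Substitute z'_i = z_i - 1 (so z'_i >= 0). Then sum z'_i = 13 - 4 = 9.
Stars and bars: C(9+4-1, 4-1) = C(12,3).

Final answer: C(12,3) = 220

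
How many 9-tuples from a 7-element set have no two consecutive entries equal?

Let g(n) count such strings. g(1) = 7, and each valid string of length n-1 extends in 6 ways (any symbol but the last), so g(n) = 6 g(n-1).
Total: g(9) = 7 x 6^8.

Final answer: 7 x 6^{8} = 11757312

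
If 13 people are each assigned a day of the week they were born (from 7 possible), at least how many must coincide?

There are 7 possible values for day of the week they were born. With 13 people and 7 categories, by pigeonhole: ceiling(13/7).

Final answer: 2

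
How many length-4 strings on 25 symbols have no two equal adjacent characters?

First character: 25 choices. Each subsequent: 24 choices (must differ from the previous one).
Total: 25 x 24^3.

Final answer: 25 x 24^{3} = 345600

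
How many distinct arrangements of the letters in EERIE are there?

Letters (E:3, I:1, R:1). Total letters: 5.
Permutations = 5!/(3!).

Final answer: 20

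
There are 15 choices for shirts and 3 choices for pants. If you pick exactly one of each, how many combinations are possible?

By the multiplication principle: 15 x 3.

Final answer: 45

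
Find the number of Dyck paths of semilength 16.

Total monotonic paths to (16,16): C(32,16) = 601080390.
Reflecting each bad path at its first crossing gives a bijection with paths to (15,17): C(32,17) = 565722720.
Valid Dyck paths: 601080390 - 565722720.
(This is the Catalan number C_{16}.)

Final answer: C_{16} = 35357670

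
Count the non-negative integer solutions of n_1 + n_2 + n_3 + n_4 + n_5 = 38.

Stars and bars with 38 stars and 4 bars:
C(38+5-1, 5-1) = C(42,4).

Final answer: C(42,4) = 111930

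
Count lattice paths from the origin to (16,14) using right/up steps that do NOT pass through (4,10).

Total paths to (16,14): C(30,14) = 145422675.
Paths through (4,10): C(14,10) x C(16,4) = 1821820.
Avoiding (4,10): 145422675 - 1821820.

Final answer: 143600855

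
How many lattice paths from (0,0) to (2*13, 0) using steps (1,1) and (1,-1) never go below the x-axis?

Total monotonic paths to (13,13): C(26,13) = 10400600.
A path is bad iff it touches y = x + 1; reflecting its initial segment maps bad paths bijectively onto all paths to (12,14), of which there are C(26,14) = 9657700.
Valid Dyck paths: 10400600 - 9657700.
(This is the Catalan number C_{13}.)

Final answer: C_{13} = 742900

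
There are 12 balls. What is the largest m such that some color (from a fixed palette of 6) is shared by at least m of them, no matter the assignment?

There are 6 possible values for color (from a fixed palette of 6). With 12 balls and 6 categories, by pigeonhole: ceiling(12/6).

Final answer: 2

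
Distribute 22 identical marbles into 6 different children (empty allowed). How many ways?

Stars and bars: C(n+k-1, k-1) = C(27,5).

Final answer: C(27,5) = 80730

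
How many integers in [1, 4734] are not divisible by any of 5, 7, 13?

|div by 5|=946, |div by 7|=676, |div by 13|=364.
|div by 5&7|=135, |div by 5&13|=72, |div by 7&13|=52, |div by all|=10.
By inclusion-exclusion, divisible by at least one: 946+676+364-135-72-52+10 = 1737.
Not divisible by any: 4734 - 1737.

Final answer: 2997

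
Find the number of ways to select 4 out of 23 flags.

C(23,4) = 23!/(4! x (23-4)!).

Final answer: C(23,4) = 8855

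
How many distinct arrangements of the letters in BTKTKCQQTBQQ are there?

Letters (B:2, C:1, K:2, Q:4, T:3). Total letters: 12.
Permutations = 12!/(4! x 3! x 2! x 2!).

Final answer: 831600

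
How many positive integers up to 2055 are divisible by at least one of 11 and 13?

Multiples of 11: 186. Multiples of 13: 158. Of both (lcm=143): 14.
By inclusion-exclusion: 186 + 158 - 14.

Final answer: 330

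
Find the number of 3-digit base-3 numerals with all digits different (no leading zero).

First digit: 2 (nonzero). Second: 2 (not first). Third: 1, etc.
Total: 2 x 2 x 1.

Final answer: 4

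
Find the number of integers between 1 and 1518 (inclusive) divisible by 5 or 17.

Multiples of 5: 303. Multiples of 17: 89. Of both (lcm=85): 17.
By inclusion-exclusion: 303 + 89 - 17.

Final answer: 375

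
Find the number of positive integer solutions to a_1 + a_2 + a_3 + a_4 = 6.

Substitute a'_i = a_i - 1 (so a'_i >= 0). Then sum a'_i = 6 - 4 = 2.
Stars and bars: C(2+4-1, 4-1) = C(5,3).

Final answer: C(5,3) = 10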